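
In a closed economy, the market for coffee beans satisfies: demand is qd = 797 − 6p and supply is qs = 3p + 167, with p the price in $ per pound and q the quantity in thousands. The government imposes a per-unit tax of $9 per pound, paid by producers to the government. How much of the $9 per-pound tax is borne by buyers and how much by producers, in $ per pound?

Before the tax: set 797 − 6p = 3p + 167 → p* = $70, q* = 377.
With the tax collected from producers, supply shifts: qs = 3(p − 9) + 167.
New equilibrium: buyers pay $73, producers receive $64, q = 359. (Wedge: pb − ps = 9.)
Burden on buyers: $3; on producers: $6. (They sum to $9.)

Buyers bear $3 per pound; producers bear $6 per pound.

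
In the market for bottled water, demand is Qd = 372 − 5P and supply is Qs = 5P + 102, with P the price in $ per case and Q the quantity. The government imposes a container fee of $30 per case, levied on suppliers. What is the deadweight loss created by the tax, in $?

Without the tax, 372 − 5P = 5P + 102 gives 10P = 270, so P* = $27 and Q* = 237.
With the tax collected from suppliers, supply shifts: Qs = 5(P − 30) + 102.
New equilibrium: buyers pay $42, suppliers receive $12, Q = 162. (Wedge: Pb − Ps = 30.)
Quantity falls by |ΔQ| = |237 − 162| = 75.
DWL = ½ · t · |ΔQ| = ½ · 30 · 75 = $1125.

Deadweight loss = $1125.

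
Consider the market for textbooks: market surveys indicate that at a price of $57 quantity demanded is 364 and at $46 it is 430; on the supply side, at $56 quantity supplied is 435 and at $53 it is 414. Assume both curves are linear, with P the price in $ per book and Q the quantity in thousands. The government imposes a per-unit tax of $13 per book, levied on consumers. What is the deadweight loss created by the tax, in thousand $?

Demand slope: (430 − 364)/(46 − 57) = -6, so Qd = 706 − 6P.
Supply slope: (414 − 435)/(53 − 56) = 7, so Qs = 7P + 43.
Without the tax, 706 − 6P = 7P + 43 gives 13P = 663, so P* = $51 and Q* = 400.
With the tax collected from consumers, demand (in seller-price terms) shifts: Qd = 706 − 6(P + 13).
Solving gives Q = 358 with consumers paying $58 and suppliers receiving $45 (the $13 wedge).
Quantity falls by |ΔQ| = |400 − 358| = 42.
DWL = ½ · t · |ΔQ| = ½ · 13 · 42 = $273.

Deadweight loss = $273 thousand.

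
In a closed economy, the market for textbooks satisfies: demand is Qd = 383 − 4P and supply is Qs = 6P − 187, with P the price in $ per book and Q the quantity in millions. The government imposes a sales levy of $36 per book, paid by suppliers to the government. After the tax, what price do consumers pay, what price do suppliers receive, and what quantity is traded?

Consumers pay $78.6; suppliers receive $42.6; quantity = 68.6.

Before the tax: set 383 − 4P = 6P − 187 → P* = $57, Q* = 155.
With the tax collected from suppliers, supply shifts: Qs = 6(P − 36) − 187.
New equilibrium: consumers pay $78.6, suppliers receive $42.6, Q = 68.6. (Wedge: Pb − Ps = 36.)
The less price-elastic side of the market bears the larger share of a per-unit tax.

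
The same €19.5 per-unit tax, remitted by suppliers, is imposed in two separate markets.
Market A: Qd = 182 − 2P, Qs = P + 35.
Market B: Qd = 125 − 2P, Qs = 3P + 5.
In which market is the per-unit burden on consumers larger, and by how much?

Market B, by €5.2.

Market A: pre-tax P* = €49, Q* = 84; post-tax Q = 71; per-unit burden on consumers = €6.5.
Market B: pre-tax P* = €24, Q* = 77; post-tax Q = 53.6; per-unit burden on consumers = €11.7.
Difference: €6.5 vs €11.7 → market B is larger by €5.2.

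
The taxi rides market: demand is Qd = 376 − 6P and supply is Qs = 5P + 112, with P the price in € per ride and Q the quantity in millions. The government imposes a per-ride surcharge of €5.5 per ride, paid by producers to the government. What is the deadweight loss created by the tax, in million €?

Deadweight loss = €41.25 million.

Without the tax, 376 − 6P = 5P + 112 gives 11P = 264, so P* = €24 and Q* = 232.
With the tax collected from producers, supply shifts: Qs = 5(P − 5.5) + 112.
New equilibrium: consumers pay €26.5, producers receive €21, Q = 217. (Wedge: Pb − Ps = 5.5.)
Quantity falls by |ΔQ| = |232 − 217| = 15.
DWL = ½ · t · |ΔQ| = ½ · 5.5 · 15 = €41.25.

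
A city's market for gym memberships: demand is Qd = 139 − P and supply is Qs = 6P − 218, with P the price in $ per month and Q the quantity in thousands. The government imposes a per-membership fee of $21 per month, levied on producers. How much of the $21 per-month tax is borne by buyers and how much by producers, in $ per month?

Before the tax: set 139 − P = 6P − 218 → P* = $51, Q* = 88.
With the tax collected from producers, supply shifts: Qs = 6(P − 21) − 218.
Solving gives Q = 70 with buyers paying $69 and producers receiving $48 (the $21 wedge).
Burden on buyers: $18; on producers: $3. (They sum to $21.)

Buyers bear $18 per month; producers bear $3 per month.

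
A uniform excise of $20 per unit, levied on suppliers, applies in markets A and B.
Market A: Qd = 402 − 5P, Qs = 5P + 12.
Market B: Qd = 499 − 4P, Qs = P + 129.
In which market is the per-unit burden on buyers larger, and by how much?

Market A: pre-tax P* = $39, Q* = 207; post-tax Q = 157; per-unit burden on buyers = $10.
Market B: pre-tax P* = $74, Q* = 203; post-tax Q = 187; per-unit burden on buyers = $4.
Difference: $10 vs $4 → market A is larger by $6.

Market A, by $6.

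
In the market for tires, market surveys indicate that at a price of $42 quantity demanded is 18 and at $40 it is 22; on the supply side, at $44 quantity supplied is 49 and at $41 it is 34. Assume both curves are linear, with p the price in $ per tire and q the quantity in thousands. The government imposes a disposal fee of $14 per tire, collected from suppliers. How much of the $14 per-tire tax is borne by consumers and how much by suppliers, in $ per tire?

Consumers bear $10 per tire; suppliers bear $4 per tire.

Demand slope: (22 − 18)/(40 − 42) = -2, so qd = 102 − 2p.
Supply slope: (34 − 49)/(41 − 44) = 5, so qs = 5p − 171.
Without the tax, 102 − 2p = 5p − 171 gives 7p = 273, so p* = $39 and q* = 24.
With the tax collected from suppliers, supply shifts: qs = 5(p − 14) − 171.
New equilibrium: consumers pay $49, suppliers receive $35, q = 4. (Wedge: pb − ps = 14.)
Burden on consumers: $10; on suppliers: $4. (They sum to $14.)
The less price-elastic side of the market bears the larger share of a per-unit tax.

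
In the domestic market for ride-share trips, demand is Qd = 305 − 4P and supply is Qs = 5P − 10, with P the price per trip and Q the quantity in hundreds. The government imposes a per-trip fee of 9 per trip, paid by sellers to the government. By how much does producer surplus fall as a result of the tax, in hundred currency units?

Without the tax, 305 − 4P = 5P − 10 gives 9P = 315, so P* = 35 and Q* = 165.
With the tax collected from sellers, supply shifts: Qs = 5(P − 9) − 10.
New equilibrium: buyers pay 40, sellers receive 31, Q = 145. (Wedge: Pb − Ps = 9.)
ΔPS is the trapezoid between Q = 145 and Q = 165 of height 4: ½ · (165 + 145) · 4 = 620.

Producer surplus falls by 620 hundred.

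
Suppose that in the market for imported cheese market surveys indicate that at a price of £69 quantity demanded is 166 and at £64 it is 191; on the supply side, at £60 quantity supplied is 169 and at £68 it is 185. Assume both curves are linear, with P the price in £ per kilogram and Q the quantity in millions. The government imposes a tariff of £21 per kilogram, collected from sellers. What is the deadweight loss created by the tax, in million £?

Demand slope: (191 − 166)/(64 − 69) = -5, so Qd = 511 − 5P.
Supply slope: (185 − 169)/(68 − 60) = 2, so Qs = 2P + 49.
Before the tax: set 511 − 5P = 2P + 49 → P* = £66, Q* = 181.
With the tax collected from sellers, supply shifts: Qs = 2(P − 21) + 49.
Solving gives Q = 151 with buyers paying £72 and sellers receiving £51 (the £21 wedge).
Quantity falls by |ΔQ| = |181 − 151| = 30.
DWL = ½ · t · |ΔQ| = ½ · 21 · 30 = £315.

Deadweight loss = £315 million.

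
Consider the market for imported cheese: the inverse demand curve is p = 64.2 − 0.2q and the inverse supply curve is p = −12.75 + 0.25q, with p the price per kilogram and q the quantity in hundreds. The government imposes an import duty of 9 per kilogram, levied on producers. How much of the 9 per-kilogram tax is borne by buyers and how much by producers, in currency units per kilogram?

Rewrite in direct form: qd = 321 − 5p and qs = 4p + 51.
Before the tax: set 321 − 5p = 4p + 51 → p* = 30, q* = 171.
With the tax collected from producers, supply shifts: qs = 4(p − 9) + 51.
New equilibrium: buyers pay 34, producers receive 25, q = 151. (Wedge: pb − ps = 9.)
Burden on buyers: 4; on producers: 5. (They sum to 9.)

Buyers bear 4 per kilogram; producers bear 5 per kilogram.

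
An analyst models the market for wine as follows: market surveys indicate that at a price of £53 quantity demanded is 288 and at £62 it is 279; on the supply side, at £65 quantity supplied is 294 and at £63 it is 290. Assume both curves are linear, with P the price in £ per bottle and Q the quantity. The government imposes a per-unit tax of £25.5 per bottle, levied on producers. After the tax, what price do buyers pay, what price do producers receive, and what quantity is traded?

Demand slope: (279 − 288)/(62 − 53) = -1, so Qd = 341 − P.
Supply slope: (290 − 294)/(63 − 65) = 2, so Qs = 2P + 164.
Before the tax: set 341 − P = 2P + 164 → P* = £59, Q* = 282.
With the tax collected from producers, supply shifts: Qs = 2(P − 25.5) + 164.
New equilibrium: buyers pay £76, producers receive £50.5, Q = 265. (Wedge: Pb − Ps = 25.5.)
The less price-elastic side of the market bears the larger share of a per-unit tax.

Buyers pay £76; producers receive £50.5; quantity = 265.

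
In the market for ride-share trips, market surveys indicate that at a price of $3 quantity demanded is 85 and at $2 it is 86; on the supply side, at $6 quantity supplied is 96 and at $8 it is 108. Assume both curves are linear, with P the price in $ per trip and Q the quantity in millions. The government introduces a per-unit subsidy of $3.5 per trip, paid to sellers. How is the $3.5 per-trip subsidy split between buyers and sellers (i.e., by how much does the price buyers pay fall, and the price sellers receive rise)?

Buyers gain $3 per trip; sellers gain $0.5 per trip.

Demand slope: (86 − 85)/(2 − 3) = -1, so Qd = 88 − P.
Supply slope: (108 − 96)/(8 − 6) = 6, so Qs = 6P + 60.
Before the subsidy: set 88 − P = 6P + 60 → P* = $4, Q* = 84.
With a per-unit subsidy paid to sellers, each receives P + 3.5 per unit sold, so supply becomes Qs = 6(P + 3.5) + 60.
Solving gives Q = 87 with buyers paying $1 and sellers receiving $4.5 (the $3.5 wedge).
Gain to buyers: $3; to sellers: $0.5. (They sum to $3.5.)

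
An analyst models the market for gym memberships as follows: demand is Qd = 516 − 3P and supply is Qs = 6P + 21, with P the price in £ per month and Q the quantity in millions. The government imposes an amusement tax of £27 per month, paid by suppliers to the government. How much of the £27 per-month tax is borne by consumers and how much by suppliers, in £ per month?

Before the tax: set 516 − 3P = 6P + 21 → P* = £55, Q* = 351.
With the tax collected from suppliers, supply shifts: Qs = 6(P − 27) + 21.
New equilibrium: consumers pay £73, suppliers receive £46, Q = 297. (Wedge: Pb − Ps = 27.)
Burden on consumers: £18; on suppliers: £9. (They sum to £27.)

Consumers bear £18 per month; suppliers bear £9 per month.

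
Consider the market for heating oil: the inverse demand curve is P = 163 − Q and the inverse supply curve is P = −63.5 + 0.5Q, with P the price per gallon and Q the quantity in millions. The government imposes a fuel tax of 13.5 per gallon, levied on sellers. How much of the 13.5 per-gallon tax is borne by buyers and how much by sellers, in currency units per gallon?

Inverting to Q(P) form: Qd = 163 − P; Qs = 2P + 127.
Before the tax: set 163 − P = 2P + 127 → P* = 12, Q* = 151.
With the tax collected from sellers, supply shifts: Qs = 2(P − 13.5) + 127.
Solving gives Q = 142 with buyers paying 21 and sellers receiving 7.5 (the 13.5 wedge).
Burden on buyers: 9; on sellers: 4.5. (They sum to 13.5.)

Buyers bear 9 per gallon; sellers bear 4.5 per gallon.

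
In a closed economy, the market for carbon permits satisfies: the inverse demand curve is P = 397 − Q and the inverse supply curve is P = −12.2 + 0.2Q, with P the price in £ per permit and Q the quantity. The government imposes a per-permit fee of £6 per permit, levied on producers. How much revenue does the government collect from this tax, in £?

Rewrite in direct form: Qd = 397 − P and Qs = 5P + 61.
Before the tax: set 397 − P = 5P + 61 → P* = £56, Q* = 341.
With the tax collected from producers, supply shifts: Qs = 5(P − 6) + 61.
New equilibrium: consumers pay £61, producers receive £55, Q = 336. (Wedge: Pb − Ps = 6.)
Revenue = t · Q = 6 · 336 = £2016.

Tax revenue = £2016.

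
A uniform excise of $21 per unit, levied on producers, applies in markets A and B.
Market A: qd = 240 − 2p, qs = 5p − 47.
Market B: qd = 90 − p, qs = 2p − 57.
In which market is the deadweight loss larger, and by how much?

Market A: pre-tax p* = $41, q* = 158; post-tax q = 128; deadweight loss = $315.
Market B: pre-tax p* = $49, q* = 41; post-tax q = 27; deadweight loss = $147.
Difference: $315 vs $147 → market A is larger by $168.

Market A, by $168.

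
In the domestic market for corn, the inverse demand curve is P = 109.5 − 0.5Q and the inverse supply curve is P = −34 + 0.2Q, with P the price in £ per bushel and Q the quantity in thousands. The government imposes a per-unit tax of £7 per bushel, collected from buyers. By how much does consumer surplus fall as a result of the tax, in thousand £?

Inverting to Q(P) form: Qd = 219 − 2P; Qs = 5P + 170.
Without the tax, 219 − 2P = 5P + 170 gives 7P = 49, so P* = £7 and Q* = 205.
With the tax collected from buyers, demand (in seller-price terms) shifts: Qd = 219 − 2(P + 7).
New equilibrium: buyers pay £12, sellers receive £5, Q = 195. (Wedge: Pb − Ps = 7.)
ΔCS is the trapezoid between Q = 195 and Q = 205 of height £5: ½ · (205 + 195) · 5 = £1000.

Consumer surplus falls by £1000 thousand.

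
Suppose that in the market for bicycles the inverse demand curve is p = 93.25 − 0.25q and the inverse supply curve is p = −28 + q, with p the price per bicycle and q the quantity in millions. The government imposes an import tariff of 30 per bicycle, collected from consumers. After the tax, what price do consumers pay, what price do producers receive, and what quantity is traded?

Rewrite in direct form: qd = 373 − 4p and qs = p + 28.
Before the tax: set 373 − 4p = p + 28 → p* = 69, q* = 97.
With the tax collected from consumers, demand (in seller-price terms) shifts: qd = 373 − 4(p + 30).
Solving gives q = 73 with consumers paying 75 and producers receiving 45 (the 30 wedge).
The less price-elastic side of the market bears the larger share of a per-unit tax.

Consumers pay 75; producers receive 45; quantity = 73.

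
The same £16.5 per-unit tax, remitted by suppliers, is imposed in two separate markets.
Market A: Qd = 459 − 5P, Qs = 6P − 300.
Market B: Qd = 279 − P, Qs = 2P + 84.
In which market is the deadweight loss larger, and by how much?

Market A: pre-tax P* = £69, Q* = 114; post-tax Q = 69; deadweight loss = £371.25.
Market B: pre-tax P* = £65, Q* = 214; post-tax Q = 203; deadweight loss = £90.75.
Difference: £371.25 vs £90.75 → market A is larger by £280.5.

Market A, by £280.5.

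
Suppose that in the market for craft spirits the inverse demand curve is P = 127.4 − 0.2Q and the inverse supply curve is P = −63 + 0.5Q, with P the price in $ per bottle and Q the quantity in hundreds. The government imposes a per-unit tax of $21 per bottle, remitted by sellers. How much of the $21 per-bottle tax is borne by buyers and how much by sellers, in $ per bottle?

Rewrite in direct form: Qd = 637 − 5P and Qs = 2P + 126.
Without the tax, 637 − 5P = 2P + 126 gives 7P = 511, so P* = $73 and Q* = 272.
With the tax collected from sellers, supply shifts: Qs = 2(P − 21) + 126.
New equilibrium: buyers pay $79, sellers receive $58, Q = 242. (Wedge: Pb − Ps = 21.)
Burden on buyers: $6; on sellers: $15. (They sum to $21.)

Buyers bear $6 per bottle; sellers bear $15 per bottle.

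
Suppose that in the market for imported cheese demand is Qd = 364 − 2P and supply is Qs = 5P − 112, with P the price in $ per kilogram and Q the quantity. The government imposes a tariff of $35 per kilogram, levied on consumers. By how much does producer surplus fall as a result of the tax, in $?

Producer surplus falls by $2030.

Without the tax, 364 − 2P = 5P − 112 gives 7P = 476, so P* = $68 and Q* = 228.
With the tax collected from consumers, demand (in seller-price terms) shifts: Qd = 364 − 2(P + 35).
Solving gives Q = 178 with consumers paying $93 and sellers receiving $58 (the $35 wedge).
ΔPS is the trapezoid between Q = 178 and Q = 228 of height $10: ½ · (228 + 178) · 10 = $2030.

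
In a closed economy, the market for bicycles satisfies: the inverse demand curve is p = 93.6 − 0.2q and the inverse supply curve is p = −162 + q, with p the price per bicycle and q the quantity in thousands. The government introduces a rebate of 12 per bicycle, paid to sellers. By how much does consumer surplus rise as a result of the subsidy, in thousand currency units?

Inverting to q(p) form: qd = 468 − 5p; qs = p + 162.
Without the subsidy, 468 − 5p = p + 162 gives 6p = 306, so p* = 51 and q* = 213.
With a per-unit subsidy paid to sellers, each receives p + 12 per unit sold, so supply becomes qs = (p + 12) + 162.
New equilibrium: consumers pay 49, sellers receive 61, q = 223. (Wedge: pb − ps = −12.)
ΔCS is the trapezoid between Q = 223 and Q = 213 of height 2: ½ · (213 + 223) · 2 = 436.

Consumer surplus rises by 436 thousand.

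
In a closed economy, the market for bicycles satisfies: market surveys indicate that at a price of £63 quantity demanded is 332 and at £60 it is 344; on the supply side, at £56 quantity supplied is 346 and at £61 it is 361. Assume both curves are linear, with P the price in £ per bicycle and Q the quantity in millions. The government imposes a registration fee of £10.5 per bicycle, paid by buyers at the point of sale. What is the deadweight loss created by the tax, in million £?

Demand slope: (344 − 332)/(60 − 63) = -4, so Qd = 584 − 4P.
Supply slope: (361 − 346)/(61 − 56) = 3, so Qs = 3P + 178.
Before the tax: set 584 − 4P = 3P + 178 → P* = £58, Q* = 352.
With the tax collected from buyers, demand (in seller-price terms) shifts: Qd = 584 − 4(P + 10.5).
New equilibrium: buyers pay £62.5, producers receive £52, Q = 334. (Wedge: Pb − Ps = 10.5.)
Quantity falls by |ΔQ| = |352 − 334| = 18.
DWL = ½ · t · |ΔQ| = ½ · 10.5 · 18 = £94.5.

Deadweight loss = £94.5 million.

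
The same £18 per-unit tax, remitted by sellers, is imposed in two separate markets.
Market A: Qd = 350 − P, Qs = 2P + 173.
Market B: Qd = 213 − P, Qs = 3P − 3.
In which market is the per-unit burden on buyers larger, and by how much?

Market A: pre-tax P* = £59, Q* = 291; post-tax Q = 279; per-unit burden on buyers = £12.
Market B: pre-tax P* = £54, Q* = 159; post-tax Q = 145.5; per-unit burden on buyers = £13.5.
Difference: £12 vs £13.5 → market B is larger by £1.5.

Market B, by £1.5.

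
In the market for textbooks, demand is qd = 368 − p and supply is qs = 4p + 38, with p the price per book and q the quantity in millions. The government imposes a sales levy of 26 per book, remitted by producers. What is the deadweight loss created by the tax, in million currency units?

Before the tax: set 368 − p = 4p + 38 → p* = 66, q* = 302.
With the tax collected from producers, supply shifts: qs = 4(p − 26) + 38.
New equilibrium: consumers pay 86.8, producers receive 60.8, q = 281.2. (Wedge: pb − ps = 26.)
Quantity falls by |ΔQ| = |302 − 281.2| = 20.8.
DWL = ½ · t · |ΔQ| = ½ · 26 · 20.8 = 270.4.

Deadweight loss = 270.4 million.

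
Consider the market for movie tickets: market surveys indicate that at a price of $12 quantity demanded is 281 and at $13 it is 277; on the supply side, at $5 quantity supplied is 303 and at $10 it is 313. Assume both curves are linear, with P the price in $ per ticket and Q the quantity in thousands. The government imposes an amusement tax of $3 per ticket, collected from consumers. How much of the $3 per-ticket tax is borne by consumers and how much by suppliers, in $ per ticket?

Consumers bear $1 per ticket; suppliers bear $2 per ticket.

Demand slope: (277 − 281)/(13 − 12) = -4, so Qd = 329 − 4P.
Supply slope: (313 − 303)/(10 − 5) = 2, so Qs = 2P + 293.
Before the tax: set 329 − 4P = 2P + 293 → P* = $6, Q* = 305.
With the tax collected from consumers, demand (in seller-price terms) shifts: Qd = 329 − 4(P + 3).
New equilibrium: consumers pay $7, suppliers receive $4, Q = 301. (Wedge: Pb − Ps = 3.)
Burden on consumers: $1; on suppliers: $2. (They sum to $3.)
The less price-elastic side of the market bears the larger share of a per-unit tax.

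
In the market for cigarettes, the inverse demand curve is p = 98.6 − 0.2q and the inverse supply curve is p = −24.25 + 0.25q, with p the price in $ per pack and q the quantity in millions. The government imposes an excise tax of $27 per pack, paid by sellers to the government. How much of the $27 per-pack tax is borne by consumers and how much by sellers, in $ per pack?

Consumers bear $12 per pack; sellers bear $15 per pack.

Inverting to q(p) form: qd = 493 − 5p; qs = 4p + 97.
Before the tax: set 493 − 5p = 4p + 97 → p* = $44, q* = 273.
With the tax collected from sellers, supply shifts: qs = 4(p − 27) + 97.
Solving gives q = 213 with consumers paying $56 and sellers receiving $29 (the $27 wedge).
Burden on consumers: $12; on sellers: $15. (They sum to $27.)
The less price-elastic side of the market bears the larger share of a per-unit tax.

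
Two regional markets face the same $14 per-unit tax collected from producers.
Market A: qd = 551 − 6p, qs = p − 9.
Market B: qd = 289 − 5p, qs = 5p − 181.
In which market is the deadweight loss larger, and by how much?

Market A: pre-tax p* = $80, q* = 71; post-tax q = 59; deadweight loss = $84.
Market B: pre-tax p* = $47, q* = 54; post-tax q = 19; deadweight loss = $245.
Difference: $84 vs $245 → market B is larger by $161.

Market B, by $161.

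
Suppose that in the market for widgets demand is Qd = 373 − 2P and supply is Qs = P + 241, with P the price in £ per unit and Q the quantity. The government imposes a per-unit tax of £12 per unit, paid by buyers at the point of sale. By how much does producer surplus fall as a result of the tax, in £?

Without the tax, 373 − 2P = P + 241 gives 3P = 132, so P* = £44 and Q* = 285.
With the tax collected from buyers, demand (in seller-price terms) shifts: Qd = 373 − 2(P + 12).
Solving gives Q = 277 with buyers paying £48 and sellers receiving £36 (the £12 wedge).
ΔPS is the trapezoid between Q = 277 and Q = 285 of height £8: ½ · (285 + 277) · 8 = £2248.

Producer surplus falls by £2248.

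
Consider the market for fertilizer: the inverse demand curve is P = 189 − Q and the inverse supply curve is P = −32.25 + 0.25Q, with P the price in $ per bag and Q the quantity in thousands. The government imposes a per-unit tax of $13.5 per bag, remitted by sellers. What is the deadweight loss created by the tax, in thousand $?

Deadweight loss = $72.9 thousand.

Inverting to Q(P) form: Qd = 189 − P; Qs = 4P + 129.
Before the tax: set 189 − P = 4P + 129 → P* = $12, Q* = 177.
With the tax collected from sellers, supply shifts: Qs = 4(P − 13.5) + 129.
New equilibrium: consumers pay $22.8, sellers receive $9.3, Q = 166.2. (Wedge: Pb − Ps = 13.5.)
Quantity falls by |ΔQ| = |177 − 166.2| = 10.8.
DWL = ½ · t · |ΔQ| = ½ · 13.5 · 10.8 = $72.9.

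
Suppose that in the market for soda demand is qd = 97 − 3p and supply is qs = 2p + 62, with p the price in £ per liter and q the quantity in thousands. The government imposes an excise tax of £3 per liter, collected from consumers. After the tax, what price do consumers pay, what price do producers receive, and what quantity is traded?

Consumers pay £8.2; producers receive £5.2; quantity = 72.4.

Without the tax, 97 − 3p = 2p + 62 gives 5p = 35, so p* = £7 and q* = 76.
With the tax collected from consumers, demand (in seller-price terms) shifts: qd = 97 − 3(p + 3).
Solving gives q = 72.4 with consumers paying £8.2 and producers receiving £5.2 (the £3 wedge).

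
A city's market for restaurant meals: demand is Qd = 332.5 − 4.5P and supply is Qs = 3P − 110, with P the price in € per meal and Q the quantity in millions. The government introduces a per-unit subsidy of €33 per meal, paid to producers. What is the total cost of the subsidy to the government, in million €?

Without the subsidy, 332.5 − 4.5P = 3P − 110 gives 7.5P = 442.5, so P* = €59 and Q* = 67.
With a per-unit subsidy paid to producers, each receives P + 33 per unit sold, so supply becomes Qs = 3(P + 33) − 110.
New equilibrium: consumers pay €45.8, producers receive €78.8, Q = 126.4. (Wedge: Pb − Ps = −33.)
Outlay = t · Q = 33 · 126.4 = €4171.2.

Government outlay = €4171.2 million.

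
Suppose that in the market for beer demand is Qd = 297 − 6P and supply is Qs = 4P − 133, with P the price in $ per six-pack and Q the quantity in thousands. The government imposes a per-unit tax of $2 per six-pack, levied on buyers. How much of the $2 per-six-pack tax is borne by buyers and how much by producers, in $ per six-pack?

Buyers bear $0.8 per six-pack; producers bear $1.2 per six-pack.

Before the tax: set 297 − 6P = 4P − 133 → P* = $43, Q* = 39.
With the tax collected from buyers, demand (in seller-price terms) shifts: Qd = 297 − 6(P + 2).
Solving gives Q = 34.2 with buyers paying $43.8 and producers receiving $41.8 (the $2 wedge).
Burden on buyers: $0.8; on producers: $1.2. (They sum to $2.)
The less price-elastic side of the market bears the larger share of a per-unit tax.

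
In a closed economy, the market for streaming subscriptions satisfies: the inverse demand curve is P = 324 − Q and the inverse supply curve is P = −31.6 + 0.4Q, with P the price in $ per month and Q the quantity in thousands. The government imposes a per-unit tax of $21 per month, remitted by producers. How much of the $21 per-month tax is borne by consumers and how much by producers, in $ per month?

Consumers bear $15 per month; producers bear $6 per month.

Inverting to Q(P) form: Qd = 324 − P; Qs = 2.5P + 79.
Before the tax: set 324 − P = 2.5P + 79 → P* = $70, Q* = 254.
With the tax collected from producers, supply shifts: Qs = 2.5(P − 21) + 79.
Solving gives Q = 239 with consumers paying $85 and producers receiving $64 (the $21 wedge).
Burden on consumers: $15; on producers: $6. (They sum to $21.)
The less price-elastic side of the market bears the larger share of a per-unit tax.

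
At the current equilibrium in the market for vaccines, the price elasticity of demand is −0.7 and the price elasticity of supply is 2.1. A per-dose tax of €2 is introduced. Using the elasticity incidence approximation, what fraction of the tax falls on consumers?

Consumers' share ≈ 0.75.

Incidence ratio: consumers' share ≈ εs / (εs + |εd|) = 2.1 / (2.1 + 0.7) = 0.75.
Supply is the more elastic side, so consumers bear the larger share.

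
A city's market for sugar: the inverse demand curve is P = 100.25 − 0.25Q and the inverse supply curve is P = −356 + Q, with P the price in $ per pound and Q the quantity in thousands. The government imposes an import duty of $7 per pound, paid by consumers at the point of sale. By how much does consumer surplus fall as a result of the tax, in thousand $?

Inverting to Q(P) form: Qd = 401 − 4P; Qs = P + 356.
Without the tax, 401 − 4P = P + 356 gives 5P = 45, so P* = $9 and Q* = 365.
With the tax collected from consumers, demand (in seller-price terms) shifts: Qd = 401 − 4(P + 7).
Solving gives Q = 359.4 with consumers paying $10.4 and producers receiving $3.4 (the $7 wedge).
ΔCS is the trapezoid between Q = 359.4 and Q = 365 of height $1.4: ½ · (365 + 359.4) · 1.4 = $507.08.

Consumer surplus falls by $507.08 thousand.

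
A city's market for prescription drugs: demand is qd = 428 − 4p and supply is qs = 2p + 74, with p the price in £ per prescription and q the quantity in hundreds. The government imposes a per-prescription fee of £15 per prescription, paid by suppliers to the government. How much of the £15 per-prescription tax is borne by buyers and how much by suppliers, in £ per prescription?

Buyers bear £5 per prescription; suppliers bear £10 per prescription.

Without the tax, 428 − 4p = 2p + 74 gives 6p = 354, so p* = £59 and q* = 192.
With the tax collected from suppliers, supply shifts: qs = 2(p − 15) + 74.
Solving gives q = 172 with buyers paying £64 and suppliers receiving £49 (the £15 wedge).
Burden on buyers: £5; on suppliers: £10. (They sum to £15.)
The less price-elastic side of the market bears the larger share of a per-unit tax.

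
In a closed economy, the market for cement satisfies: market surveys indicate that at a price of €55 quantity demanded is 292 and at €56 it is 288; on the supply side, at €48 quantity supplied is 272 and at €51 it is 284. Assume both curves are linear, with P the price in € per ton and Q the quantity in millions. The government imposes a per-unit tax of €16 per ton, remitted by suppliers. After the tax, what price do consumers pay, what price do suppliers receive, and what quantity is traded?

Consumers pay €62; suppliers receive €46; quantity = 264.

Demand slope: (288 − 292)/(56 − 55) = -4, so Qd = 512 − 4P.
Supply slope: (284 − 272)/(51 − 48) = 4, so Qs = 4P + 80.
Without the tax, 512 − 4P = 4P + 80 gives 8P = 432, so P* = €54 and Q* = 296.
With the tax collected from suppliers, supply shifts: Qs = 4(P − 16) + 80.
Solving gives Q = 264 with consumers paying €62 and suppliers receiving €46 (the €16 wedge).
The less price-elastic side of the market bears the larger share of a per-unit tax.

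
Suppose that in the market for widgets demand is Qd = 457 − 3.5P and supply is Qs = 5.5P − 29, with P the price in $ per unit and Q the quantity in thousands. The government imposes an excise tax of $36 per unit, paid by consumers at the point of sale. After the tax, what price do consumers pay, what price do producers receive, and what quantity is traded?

Before the tax: set 457 − 3.5P = 5.5P − 29 → P* = $54, Q* = 268.
With the tax collected from consumers, demand (in seller-price terms) shifts: Qd = 457 − 3.5(P + 36).
New equilibrium: consumers pay $76, producers receive $40, Q = 191. (Wedge: Pb − Ps = 36.)
The less price-elastic side of the market bears the larger share of a per-unit tax.

Consumers pay $76; producers receive $40; quantity = 191.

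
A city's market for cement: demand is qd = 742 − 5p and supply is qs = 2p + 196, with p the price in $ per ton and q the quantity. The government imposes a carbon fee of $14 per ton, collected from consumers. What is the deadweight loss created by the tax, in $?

Without the tax, 742 − 5p = 2p + 196 gives 7p = 546, so p* = $78 and q* = 352.
With the tax collected from consumers, demand (in seller-price terms) shifts: qd = 742 − 5(p + 14).
New equilibrium: consumers pay $82, suppliers receive $68, q = 332. (Wedge: pb − ps = 14.)
Quantity falls by |ΔQ| = |352 − 332| = 20.
DWL = ½ · t · |ΔQ| = ½ · 14 · 20 = $140.

Deadweight loss = $140.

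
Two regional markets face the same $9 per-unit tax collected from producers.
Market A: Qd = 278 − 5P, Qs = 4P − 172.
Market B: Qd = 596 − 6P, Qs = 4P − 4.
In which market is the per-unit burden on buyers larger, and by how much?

Market A: pre-tax P* = $50, Q* = 28; post-tax Q = 8; per-unit burden on buyers = $4.
Market B: pre-tax P* = $60, Q* = 236; post-tax Q = 214.4; per-unit burden on buyers = $3.6.
Difference: $4 vs $3.6 → market A is larger by $0.4.

Market A, by $0.4.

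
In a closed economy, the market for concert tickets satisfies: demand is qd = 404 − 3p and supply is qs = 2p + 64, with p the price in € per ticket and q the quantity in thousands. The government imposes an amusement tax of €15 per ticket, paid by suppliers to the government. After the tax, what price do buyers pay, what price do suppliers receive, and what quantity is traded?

Buyers pay €74; suppliers receive €59; quantity = 182.

Without the tax, 404 − 3p = 2p + 64 gives 5p = 340, so p* = €68 and q* = 200.
With the tax collected from suppliers, supply shifts: qs = 2(p − 15) + 64.
New equilibrium: buyers pay €74, suppliers receive €59, q = 182. (Wedge: pb − ps = 15.)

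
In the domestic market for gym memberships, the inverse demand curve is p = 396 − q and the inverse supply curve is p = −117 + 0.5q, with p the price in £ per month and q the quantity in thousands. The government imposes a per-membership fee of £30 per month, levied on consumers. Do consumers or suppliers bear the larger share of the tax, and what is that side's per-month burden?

Rewrite in direct form: qd = 396 − p and qs = 2p + 234.
Before the tax: set 396 − p = 2p + 234 → p* = £54, q* = 342.
With the tax collected from consumers, demand (in seller-price terms) shifts: qd = 396 − (p + 30).
New equilibrium: consumers pay £74, suppliers receive £44, q = 322. (Wedge: pb − ps = 30.)
Per-month burden: consumers £20, suppliers £10.
Consumers take the larger share because demand is less price-elastic here (demand slope 1 vs supply slope 2).
The less price-elastic side of the market bears the larger share of a per-unit tax.

Consumers bear the larger share: £20 per month.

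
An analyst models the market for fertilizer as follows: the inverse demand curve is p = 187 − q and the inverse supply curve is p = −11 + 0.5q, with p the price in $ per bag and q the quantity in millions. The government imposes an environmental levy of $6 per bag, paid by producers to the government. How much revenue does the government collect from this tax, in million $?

Tax revenue = $768 million.

Inverting to q(p) form: qd = 187 − p; qs = 2p + 22.
Without the tax, 187 − p = 2p + 22 gives 3p = 165, so p* = $55 and q* = 132.
With the tax collected from producers, supply shifts: qs = 2(p − 6) + 22.
Solving gives q = 128 with buyers paying $59 and producers receiving $53 (the $6 wedge).
Revenue = t · Q = 6 · 128 = $768.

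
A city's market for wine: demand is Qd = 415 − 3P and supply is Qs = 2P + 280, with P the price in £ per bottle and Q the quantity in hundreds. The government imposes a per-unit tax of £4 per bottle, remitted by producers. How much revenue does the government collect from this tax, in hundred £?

Tax revenue = £1316.8 hundred.

Before the tax: set 415 − 3P = 2P + 280 → P* = £27, Q* = 334.
With the tax collected from producers, supply shifts: Qs = 2(P − 4) + 280.
New equilibrium: consumers pay £28.6, producers receive £24.6, Q = 329.2. (Wedge: Pb − Ps = 4.)
Revenue = t · Q = 4 · 329.2 = £1316.8.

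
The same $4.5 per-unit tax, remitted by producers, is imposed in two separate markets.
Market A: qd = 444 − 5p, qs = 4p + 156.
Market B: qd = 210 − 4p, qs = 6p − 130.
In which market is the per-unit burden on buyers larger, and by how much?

Market B, by $0.7.

Market A: pre-tax p* = $32, q* = 284; post-tax q = 274; per-unit burden on buyers = $2.
Market B: pre-tax p* = $34, q* = 74; post-tax q = 63.2; per-unit burden on buyers = $2.7.
Difference: $2 vs $2.7 → market B is larger by $0.7.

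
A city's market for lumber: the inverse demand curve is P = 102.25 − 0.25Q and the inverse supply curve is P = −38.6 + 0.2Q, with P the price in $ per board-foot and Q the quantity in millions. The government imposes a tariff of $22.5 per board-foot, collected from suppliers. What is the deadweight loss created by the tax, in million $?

Deadweight loss = $562.5 million.

Inverting to Q(P) form: Qd = 409 − 4P; Qs = 5P + 193.
Before the tax: set 409 − 4P = 5P + 193 → P* = $24, Q* = 313.
With the tax collected from suppliers, supply shifts: Qs = 5(P − 22.5) + 193.
New equilibrium: buyers pay $36.5, suppliers receive $14, Q = 263. (Wedge: Pb − Ps = 22.5.)
Quantity falls by |ΔQ| = |313 − 263| = 50.
DWL = ½ · t · |ΔQ| = ½ · 22.5 · 50 = $562.5.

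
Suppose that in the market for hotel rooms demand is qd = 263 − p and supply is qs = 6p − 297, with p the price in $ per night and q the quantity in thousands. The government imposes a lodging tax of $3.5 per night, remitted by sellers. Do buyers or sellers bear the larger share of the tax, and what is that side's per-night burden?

Buyers bear the larger share: $3 per night.

Before the tax: set 263 − p = 6p − 297 → p* = $80, q* = 183.
With the tax collected from sellers, supply shifts: qs = 6(p − 3.5) − 297.
New equilibrium: buyers pay $83, sellers receive $79.5, q = 180. (Wedge: pb − ps = 3.5.)
Per-night burden: buyers $3, sellers $0.5.
Buyers take the larger share because demand is less price-elastic here (demand slope 1 vs supply slope 6).
The less price-elastic side of the market bears the larger share of a per-unit tax.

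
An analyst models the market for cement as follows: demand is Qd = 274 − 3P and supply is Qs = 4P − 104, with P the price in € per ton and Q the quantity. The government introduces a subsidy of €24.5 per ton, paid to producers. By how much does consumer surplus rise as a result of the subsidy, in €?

Consumer surplus rises by €1862.

Without the subsidy, 274 − 3P = 4P − 104 gives 7P = 378, so P* = €54 and Q* = 112.
With a per-unit subsidy paid to producers, each receives P + 24.5 per unit sold, so supply becomes Qs = 4(P + 24.5) − 104.
Solving gives Q = 154 with consumers paying €40 and producers receiving €64.5 (the €24.5 wedge).
ΔCS is the trapezoid between Q = 154 and Q = 112 of height €14: ½ · (112 + 154) · 14 = €1862.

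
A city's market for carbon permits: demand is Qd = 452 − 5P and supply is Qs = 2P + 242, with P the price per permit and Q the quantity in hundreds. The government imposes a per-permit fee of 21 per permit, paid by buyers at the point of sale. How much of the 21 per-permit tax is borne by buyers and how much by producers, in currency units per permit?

Without the tax, 452 − 5P = 2P + 242 gives 7P = 210, so P* = 30 and Q* = 302.
With the tax collected from buyers, demand (in seller-price terms) shifts: Qd = 452 − 5(P + 21).
Solving gives Q = 272 with buyers paying 36 and producers receiving 15 (the 21 wedge).
Burden on buyers: 6; on producers: 15. (They sum to 21.)

Buyers bear 6 per permit; producers bear 15 per permit.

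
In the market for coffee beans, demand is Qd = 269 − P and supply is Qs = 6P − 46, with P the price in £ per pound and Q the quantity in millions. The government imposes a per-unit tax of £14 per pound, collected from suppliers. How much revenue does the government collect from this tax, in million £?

Before the tax: set 269 − P = 6P − 46 → P* = £45, Q* = 224.
With the tax collected from suppliers, supply shifts: Qs = 6(P − 14) − 46.
New equilibrium: buyers pay £57, suppliers receive £43, Q = 212. (Wedge: Pb − Ps = 14.)
Revenue = t · Q = 14 · 212 = £2968.

Tax revenue = £2968 million.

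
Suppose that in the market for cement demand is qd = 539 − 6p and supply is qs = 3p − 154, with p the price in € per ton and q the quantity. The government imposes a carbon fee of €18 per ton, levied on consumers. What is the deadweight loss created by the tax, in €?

Deadweight loss = €324.

Before the tax: set 539 − 6p = 3p − 154 → p* = €77, q* = 77.
With the tax collected from consumers, demand (in seller-price terms) shifts: qd = 539 − 6(p + 18).
Solving gives q = 41 with consumers paying €83 and suppliers receiving €65 (the €18 wedge).
Quantity falls by |ΔQ| = |77 − 41| = 36.
DWL = ½ · t · |ΔQ| = ½ · 18 · 36 = €324.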